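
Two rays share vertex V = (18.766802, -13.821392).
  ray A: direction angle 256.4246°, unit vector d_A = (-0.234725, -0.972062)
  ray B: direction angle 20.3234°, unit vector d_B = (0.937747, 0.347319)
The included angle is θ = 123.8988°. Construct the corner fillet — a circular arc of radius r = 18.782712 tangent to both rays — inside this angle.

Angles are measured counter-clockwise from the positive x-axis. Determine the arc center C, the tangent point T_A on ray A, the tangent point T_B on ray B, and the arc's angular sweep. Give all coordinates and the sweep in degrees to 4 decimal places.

bisector direction at 318.3740° = (0.747497,-0.664265)
center distance |VC| = r/sin(θ/2) = 18.782712/sin(61.9494°) = 21.282739
C = V + |VC|·bis = (34.6756,-27.9588)
T_A = V + ((C−V)·d_A)·d_A = V + 10.0082·d_A = (16.4176,-23.5500)
T_B = V + ((C−V)·d_B)·d_B = V + 10.0082·d_B = (28.1520,-10.3453)
sweep = 180° − θ = 56.1012°

center=(34.6756,-27.9588) T_A=(16.4176,-23.5500) T_B=(28.1520,-10.3453) sweep=56.1012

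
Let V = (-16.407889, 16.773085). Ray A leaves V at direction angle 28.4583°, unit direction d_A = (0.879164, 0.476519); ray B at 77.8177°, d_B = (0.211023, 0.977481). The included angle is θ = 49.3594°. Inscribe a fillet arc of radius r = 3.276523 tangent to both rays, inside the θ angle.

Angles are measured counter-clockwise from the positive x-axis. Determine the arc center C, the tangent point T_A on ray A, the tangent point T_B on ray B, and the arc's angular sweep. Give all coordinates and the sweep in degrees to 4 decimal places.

bisector direction at 53.1380° = (0.599890,0.800083)
center distance |VC| = r/sin(θ/2) = 3.276523/sin(24.6797°) = 7.847110
C = V + |VC|·bis = (-11.7005,23.0514)
T_A = V + ((C−V)·d_A)·d_A = V + 7.1303·d_A = (-10.1392,20.1708)
T_B = V + ((C−V)·d_B)·d_B = V + 7.1303·d_B = (-14.9032,23.7428)
sweep = 180° − θ = 130.6406°

center=(-11.7005,23.0514) T_A=(-10.1392,20.1708) T_B=(-14.9032,23.7428) sweep=130.6406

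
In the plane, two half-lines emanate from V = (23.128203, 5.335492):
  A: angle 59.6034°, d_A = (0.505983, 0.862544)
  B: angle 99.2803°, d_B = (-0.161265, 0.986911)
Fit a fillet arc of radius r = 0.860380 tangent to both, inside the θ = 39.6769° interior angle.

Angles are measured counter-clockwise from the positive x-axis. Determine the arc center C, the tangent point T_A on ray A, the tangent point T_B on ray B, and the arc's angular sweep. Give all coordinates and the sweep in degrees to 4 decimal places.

bisector direction at 79.4419° = (0.183233,0.983069)
center distance |VC| = r/sin(θ/2) = 0.860380/sin(19.8385°) = 2.535233
C = V + |VC|·bis = (23.5927,7.8278)
T_A = V + ((C−V)·d_A)·d_A = V + 2.3848·d_A = (24.3349,7.3925)
T_B = V + ((C−V)·d_B)·d_B = V + 2.3848·d_B = (22.7436,7.6891)
sweep = 180° − θ = 140.3231°

center=(23.5927,7.8278) T_A=(24.3349,7.3925) T_B=(22.7436,7.6891) sweep=140.3231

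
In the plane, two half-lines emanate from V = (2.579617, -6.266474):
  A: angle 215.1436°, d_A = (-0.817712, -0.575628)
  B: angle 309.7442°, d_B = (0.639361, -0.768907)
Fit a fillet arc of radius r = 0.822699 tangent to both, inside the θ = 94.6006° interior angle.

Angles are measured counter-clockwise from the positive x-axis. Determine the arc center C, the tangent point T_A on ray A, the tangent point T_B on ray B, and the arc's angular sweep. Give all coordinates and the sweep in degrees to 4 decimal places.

bisector direction at 262.4439° = (-0.131497,-0.991317)
center distance |VC| = r/sin(θ/2) = 0.822699/sin(47.3003°) = 1.119443
C = V + |VC|·bis = (2.4324,-7.3762)
T_A = V + ((C−V)·d_A)·d_A = V + 0.7592·d_A = (1.9588,-6.7035)
T_B = V + ((C−V)·d_B)·d_B = V + 0.7592·d_B = (3.0650,-6.8502)
sweep = 180° − θ = 85.3994°

center=(2.4324,-7.3762) T_A=(1.9588,-6.7035) T_B=(3.0650,-6.8502) sweep=85.3994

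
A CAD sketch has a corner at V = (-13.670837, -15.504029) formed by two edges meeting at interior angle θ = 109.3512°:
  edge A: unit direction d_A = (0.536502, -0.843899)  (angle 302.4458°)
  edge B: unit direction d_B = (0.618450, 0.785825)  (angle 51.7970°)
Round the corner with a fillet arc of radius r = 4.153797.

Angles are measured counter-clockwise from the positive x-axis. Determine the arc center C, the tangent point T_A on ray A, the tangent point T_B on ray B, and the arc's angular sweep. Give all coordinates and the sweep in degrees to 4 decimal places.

bisector direction at 357.1214° = (0.998738,-0.050220)
center distance |VC| = r/sin(θ/2) = 4.153797/sin(54.6756°) = 5.091115
C = V + |VC|·bis = (-8.5861,-15.7597)
T_A = V + ((C−V)·d_A)·d_A = V + 2.9437·d_A = (-12.0915,-17.9882)
T_B = V + ((C−V)·d_B)·d_B = V + 2.9437·d_B = (-11.8503,-13.1908)
sweep = 180° − θ = 70.6488°

center=(-8.5861,-15.7597) T_A=(-12.0915,-17.9882) T_B=(-11.8503,-13.1908) sweep=70.6488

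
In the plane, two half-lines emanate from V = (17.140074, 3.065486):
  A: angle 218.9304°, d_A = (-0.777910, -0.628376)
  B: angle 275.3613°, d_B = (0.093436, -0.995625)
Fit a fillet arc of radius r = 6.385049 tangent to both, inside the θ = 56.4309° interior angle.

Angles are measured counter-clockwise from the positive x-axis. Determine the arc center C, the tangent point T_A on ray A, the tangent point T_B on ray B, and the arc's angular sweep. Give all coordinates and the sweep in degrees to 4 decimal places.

bisector direction at 247.1459° = (-0.388387,-0.921497)
center distance |VC| = r/sin(θ/2) = 6.385049/sin(28.2155°) = 13.505088
C = V + |VC|·bis = (11.8949,-9.3794)
T_A = V + ((C−V)·d_A)·d_A = V + 11.9004·d_A = (7.8827,-4.4124)
T_B = V + ((C−V)·d_B)·d_B = V + 11.9004·d_B = (18.2520,-8.7828)
sweep = 180° − θ = 123.5691°

center=(11.8949,-9.3794) T_A=(7.8827,-4.4124) T_B=(18.2520,-8.7828) sweep=123.5691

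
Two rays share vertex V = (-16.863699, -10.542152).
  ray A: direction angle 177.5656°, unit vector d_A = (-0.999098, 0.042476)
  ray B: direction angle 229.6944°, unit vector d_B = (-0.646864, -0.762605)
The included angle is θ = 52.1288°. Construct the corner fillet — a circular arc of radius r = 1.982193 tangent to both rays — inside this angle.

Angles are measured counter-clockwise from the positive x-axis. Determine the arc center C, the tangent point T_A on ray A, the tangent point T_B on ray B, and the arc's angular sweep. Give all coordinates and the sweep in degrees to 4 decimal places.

bisector direction at 203.6300° = (-0.916153,-0.400829)
center distance |VC| = r/sin(θ/2) = 1.982193/sin(26.0644°) = 4.511330
C = V + |VC|·bis = (-20.9968,-12.3504)
T_A = V + ((C−V)·d_A)·d_A = V + 4.0525·d_A = (-20.9126,-10.3700)
T_B = V + ((C−V)·d_B)·d_B = V + 4.0525·d_B = (-19.4851,-13.6326)
sweep = 180° − θ = 127.8712°

center=(-20.9968,-12.3504) T_A=(-20.9126,-10.3700) T_B=(-19.4851,-13.6326) sweep=127.8712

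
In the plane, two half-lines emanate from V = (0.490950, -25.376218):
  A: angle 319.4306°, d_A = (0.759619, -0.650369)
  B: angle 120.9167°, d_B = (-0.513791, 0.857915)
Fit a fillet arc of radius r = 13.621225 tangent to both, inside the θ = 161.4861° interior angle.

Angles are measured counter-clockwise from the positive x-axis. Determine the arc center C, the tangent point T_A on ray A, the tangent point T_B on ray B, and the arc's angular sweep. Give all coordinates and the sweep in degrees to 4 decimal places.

bisector direction at 40.1737° = (0.764093,0.645106)
center distance |VC| = r/sin(θ/2) = 13.621225/sin(80.7430°) = 13.800957
C = V + |VC|·bis = (11.0362,-16.4731)
T_A = V + ((C−V)·d_A)·d_A = V + 2.2201·d_A = (2.1773,-26.8201)
T_B = V + ((C−V)·d_B)·d_B = V + 2.2201·d_B = (-0.6497,-23.4716)
sweep = 180° − θ = 18.5139°

center=(11.0362,-16.4731) T_A=(2.1773,-26.8201) T_B=(-0.6497,-23.4716) sweep=18.5139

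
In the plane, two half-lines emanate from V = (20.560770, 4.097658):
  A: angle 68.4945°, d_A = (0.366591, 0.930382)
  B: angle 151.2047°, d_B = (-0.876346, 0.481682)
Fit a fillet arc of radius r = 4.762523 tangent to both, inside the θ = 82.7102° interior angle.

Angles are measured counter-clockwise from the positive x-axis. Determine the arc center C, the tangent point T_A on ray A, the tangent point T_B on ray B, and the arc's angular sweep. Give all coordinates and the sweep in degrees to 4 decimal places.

bisector direction at 109.8496° = (-0.339552,0.940587)
center distance |VC| = r/sin(θ/2) = 4.762523/sin(41.3551°) = 7.208039
C = V + |VC|·bis = (18.1133,10.8774)
T_A = V + ((C−V)·d_A)·d_A = V + 5.4106·d_A = (22.5442,9.1316)
T_B = V + ((C−V)·d_B)·d_B = V + 5.4106·d_B = (15.8192,6.7038)
sweep = 180° − θ = 97.2898°

center=(18.1133,10.8774) T_A=(22.5442,9.1316) T_B=(15.8192,6.7038) sweep=97.2898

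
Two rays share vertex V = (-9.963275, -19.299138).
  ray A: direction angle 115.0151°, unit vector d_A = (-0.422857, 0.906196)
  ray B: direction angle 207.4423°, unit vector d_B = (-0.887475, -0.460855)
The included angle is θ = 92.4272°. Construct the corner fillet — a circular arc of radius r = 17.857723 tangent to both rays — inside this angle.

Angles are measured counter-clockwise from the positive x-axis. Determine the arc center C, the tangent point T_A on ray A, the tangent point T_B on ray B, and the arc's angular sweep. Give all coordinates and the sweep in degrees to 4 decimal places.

center=(-33.3838,-11.3392) T_A=(-17.2012,-3.7880) T_B=(-25.1540,-27.1875) sweep=87.5728

bisector direction at 161.2287° = (-0.946811,0.321791)
center distance |VC| = r/sin(θ/2) = 17.857723/sin(46.2136°) = 24.736275
C = V + |VC|·bis = (-33.3838,-11.3392)
T_A = V + ((C−V)·d_A)·d_A = V + 17.1168·d_A = (-17.2012,-3.7880)
T_B = V + ((C−V)·d_B)·d_B = V + 17.1168·d_B = (-25.1540,-27.1875)
sweep = 180° − θ = 87.5728°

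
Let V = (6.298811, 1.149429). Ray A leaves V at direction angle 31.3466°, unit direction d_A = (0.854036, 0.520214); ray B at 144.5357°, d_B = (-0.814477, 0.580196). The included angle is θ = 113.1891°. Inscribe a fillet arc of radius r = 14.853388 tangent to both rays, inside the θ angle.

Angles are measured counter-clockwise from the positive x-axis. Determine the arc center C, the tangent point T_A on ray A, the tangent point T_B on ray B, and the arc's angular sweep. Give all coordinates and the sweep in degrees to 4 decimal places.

bisector direction at 87.9411° = (0.035926,0.999354)
center distance |VC| = r/sin(θ/2) = 14.853388/sin(56.5945°) = 17.792846
C = V + |VC|·bis = (6.9380,18.9308)
T_A = V + ((C−V)·d_A)·d_A = V + 9.7960·d_A = (14.6650,6.2455)
T_B = V + ((C−V)·d_B)·d_B = V + 9.7960·d_B = (-1.6798,6.8330)
sweep = 180° − θ = 66.8109°

center=(6.9380,18.9308) T_A=(14.6650,6.2455) T_B=(-1.6798,6.8330) sweep=66.8109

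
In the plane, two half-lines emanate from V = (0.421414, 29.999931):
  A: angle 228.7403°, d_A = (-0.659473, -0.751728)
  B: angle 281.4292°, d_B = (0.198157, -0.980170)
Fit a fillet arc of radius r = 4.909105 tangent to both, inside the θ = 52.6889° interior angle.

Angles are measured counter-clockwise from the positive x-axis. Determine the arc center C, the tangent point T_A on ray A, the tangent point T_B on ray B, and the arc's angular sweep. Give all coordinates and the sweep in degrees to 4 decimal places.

bisector direction at 255.0847° = (-0.257390,-0.966308)
center distance |VC| = r/sin(θ/2) = 4.909105/sin(26.3444°) = 11.062359
C = V + |VC|·bis = (-2.4259,19.3103)
T_A = V + ((C−V)·d_A)·d_A = V + 9.9134·d_A = (-6.1162,22.5477)
T_B = V + ((C−V)·d_B)·d_B = V + 9.9134·d_B = (2.3858,20.2831)
sweep = 180° − θ = 127.3111°

center=(-2.4259,19.3103) T_A=(-6.1162,22.5477) T_B=(2.3858,20.2831) sweep=127.3111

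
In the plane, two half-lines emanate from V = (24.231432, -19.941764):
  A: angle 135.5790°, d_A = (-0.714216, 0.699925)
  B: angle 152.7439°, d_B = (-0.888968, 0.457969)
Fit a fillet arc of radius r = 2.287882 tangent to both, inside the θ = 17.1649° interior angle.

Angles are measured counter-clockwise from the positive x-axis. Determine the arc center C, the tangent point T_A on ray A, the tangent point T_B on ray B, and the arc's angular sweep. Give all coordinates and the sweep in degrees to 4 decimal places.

center=(11.8031,-10.9654) T_A=(13.4044,-9.3314) T_B=(10.7553,-12.9993) sweep=162.8351

bisector direction at 144.1615° = (-0.810670,0.585503)
center distance |VC| = r/sin(θ/2) = 2.287882/sin(8.5824°) = 15.330993
C = V + |VC|·bis = (11.8031,-10.9654)
T_A = V + ((C−V)·d_A)·d_A = V + 15.1593·d_A = (13.4044,-9.3314)
T_B = V + ((C−V)·d_B)·d_B = V + 15.1593·d_B = (10.7553,-12.9993)
sweep = 180° − θ = 162.8351°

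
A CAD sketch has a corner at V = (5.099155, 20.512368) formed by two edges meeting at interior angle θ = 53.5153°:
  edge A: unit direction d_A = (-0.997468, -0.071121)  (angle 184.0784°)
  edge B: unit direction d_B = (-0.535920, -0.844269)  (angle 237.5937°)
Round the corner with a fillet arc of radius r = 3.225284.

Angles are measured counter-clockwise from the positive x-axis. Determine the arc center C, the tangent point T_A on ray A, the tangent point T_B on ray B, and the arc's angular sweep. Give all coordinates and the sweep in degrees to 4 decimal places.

bisector direction at 210.8361° = (-0.858638,-0.512583)
center distance |VC| = r/sin(θ/2) = 3.225284/sin(26.7577°) = 7.163833
C = V + |VC|·bis = (-1.0520,16.8403)
T_A = V + ((C−V)·d_A)·d_A = V + 6.3967·d_A = (-1.2814,20.0574)
T_B = V + ((C−V)·d_B)·d_B = V + 6.3967·d_B = (1.6710,15.1118)
sweep = 180° − θ = 126.4847°

center=(-1.0520,16.8403) T_A=(-1.2814,20.0574) T_B=(1.6710,15.1118) sweep=126.4847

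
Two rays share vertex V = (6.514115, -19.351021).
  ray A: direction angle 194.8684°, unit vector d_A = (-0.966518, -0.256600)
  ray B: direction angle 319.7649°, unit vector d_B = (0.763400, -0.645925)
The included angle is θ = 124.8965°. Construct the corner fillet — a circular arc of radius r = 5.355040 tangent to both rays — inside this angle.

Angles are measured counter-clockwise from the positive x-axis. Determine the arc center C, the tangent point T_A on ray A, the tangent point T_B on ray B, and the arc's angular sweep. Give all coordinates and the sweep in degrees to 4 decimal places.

bisector direction at 257.3166° = (-0.219563,-0.975598)
center distance |VC| = r/sin(θ/2) = 5.355040/sin(62.4483°) = 6.040018
C = V + |VC|·bis = (5.1880,-25.2437)
T_A = V + ((C−V)·d_A)·d_A = V + 2.7938·d_A = (3.8139,-20.0679)
T_B = V + ((C−V)·d_B)·d_B = V + 2.7938·d_B = (8.6469,-21.1556)
sweep = 180° − θ = 55.1035°

center=(5.1880,-25.2437) T_A=(3.8139,-20.0679) T_B=(8.6469,-21.1556) sweep=55.1035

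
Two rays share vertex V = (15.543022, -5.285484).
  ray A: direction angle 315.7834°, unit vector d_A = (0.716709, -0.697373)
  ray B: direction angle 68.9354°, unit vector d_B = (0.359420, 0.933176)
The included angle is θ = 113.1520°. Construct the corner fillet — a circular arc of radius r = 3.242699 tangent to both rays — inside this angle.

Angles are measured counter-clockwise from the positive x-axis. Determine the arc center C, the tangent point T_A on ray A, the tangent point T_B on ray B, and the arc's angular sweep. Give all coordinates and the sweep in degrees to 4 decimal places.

center=(19.3382,-4.4539) T_A=(17.0769,-6.7779) T_B=(16.3122,-3.2884) sweep=66.8480

bisector direction at 12.3594° = (0.976824,0.214043)
center distance |VC| = r/sin(θ/2) = 3.242699/sin(56.5760°) = 3.885253
C = V + |VC|·bis = (19.3382,-4.4539)
T_A = V + ((C−V)·d_A)·d_A = V + 2.1401·d_A = (17.0769,-6.7779)
T_B = V + ((C−V)·d_B)·d_B = V + 2.1401·d_B = (16.3122,-3.2884)
sweep = 180° − θ = 66.8480°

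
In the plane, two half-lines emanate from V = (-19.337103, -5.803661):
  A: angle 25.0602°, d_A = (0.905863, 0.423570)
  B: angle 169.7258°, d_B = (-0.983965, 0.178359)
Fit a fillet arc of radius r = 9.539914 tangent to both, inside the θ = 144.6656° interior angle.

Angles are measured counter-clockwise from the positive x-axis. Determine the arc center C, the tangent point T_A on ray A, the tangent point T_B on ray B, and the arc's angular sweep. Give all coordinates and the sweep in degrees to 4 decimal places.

center=(-20.6254,4.1252) T_A=(-16.5846,-4.5166) T_B=(-22.3269,-5.2617) sweep=35.3344

bisector direction at 97.3930° = (-0.128674,0.991687)
center distance |VC| = r/sin(θ/2) = 9.539914/sin(72.3328°) = 10.012132
C = V + |VC|·bis = (-20.6254,4.1252)
T_A = V + ((C−V)·d_A)·d_A = V + 3.0386·d_A = (-16.5846,-4.5166)
T_B = V + ((C−V)·d_B)·d_B = V + 3.0386·d_B = (-22.3269,-5.2617)
sweep = 180° − θ = 35.3344°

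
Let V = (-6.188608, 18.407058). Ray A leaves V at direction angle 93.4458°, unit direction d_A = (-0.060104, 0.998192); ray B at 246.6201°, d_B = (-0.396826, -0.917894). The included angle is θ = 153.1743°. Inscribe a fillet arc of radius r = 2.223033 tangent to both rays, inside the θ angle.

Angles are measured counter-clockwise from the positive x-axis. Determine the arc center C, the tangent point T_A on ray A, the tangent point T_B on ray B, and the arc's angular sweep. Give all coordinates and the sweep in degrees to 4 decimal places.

center=(-8.4395,18.8026) T_A=(-6.2205,18.9362) T_B=(-6.3990,17.9205) sweep=26.8257

bisector direction at 170.0330° = (-0.984907,0.173082)
center distance |VC| = r/sin(θ/2) = 2.223033/sin(76.5871°) = 2.285369
C = V + |VC|·bis = (-8.4395,18.8026)
T_A = V + ((C−V)·d_A)·d_A = V + 0.5301·d_A = (-6.2205,18.9362)
T_B = V + ((C−V)·d_B)·d_B = V + 0.5301·d_B = (-6.3990,17.9205)
sweep = 180° − θ = 26.8257°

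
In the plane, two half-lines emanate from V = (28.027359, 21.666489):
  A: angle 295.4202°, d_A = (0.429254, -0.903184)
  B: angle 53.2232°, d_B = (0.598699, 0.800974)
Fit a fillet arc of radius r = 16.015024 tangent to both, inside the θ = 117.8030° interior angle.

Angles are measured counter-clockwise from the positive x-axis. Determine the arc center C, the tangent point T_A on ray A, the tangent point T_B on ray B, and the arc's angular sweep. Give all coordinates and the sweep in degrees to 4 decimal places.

center=(46.6386,19.8160) T_A=(32.1741,12.9415) T_B=(33.8110,29.4041) sweep=62.1970

bisector direction at 354.3217° = (0.995093,-0.098943)
center distance |VC| = r/sin(θ/2) = 16.015024/sin(58.9015°) = 18.703009
C = V + |VC|·bis = (46.6386,19.8160)
T_A = V + ((C−V)·d_A)·d_A = V + 9.6603·d_A = (32.1741,12.9415)
T_B = V + ((C−V)·d_B)·d_B = V + 9.6603·d_B = (33.8110,29.4041)
sweep = 180° − θ = 62.1970°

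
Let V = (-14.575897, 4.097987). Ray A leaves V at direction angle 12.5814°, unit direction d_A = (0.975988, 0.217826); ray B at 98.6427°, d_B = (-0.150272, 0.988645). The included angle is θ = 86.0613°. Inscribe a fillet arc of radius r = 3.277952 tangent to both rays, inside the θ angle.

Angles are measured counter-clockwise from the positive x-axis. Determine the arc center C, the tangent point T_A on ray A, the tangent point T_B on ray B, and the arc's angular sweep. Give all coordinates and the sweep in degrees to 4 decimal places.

center=(-11.8628,8.0621) T_A=(-11.1488,4.8629) T_B=(-15.1036,7.5695) sweep=93.9387

bisector direction at 55.6121° = (0.564793,0.825232)
center distance |VC| = r/sin(θ/2) = 3.277952/sin(43.0307°) = 4.803638
C = V + |VC|·bis = (-11.8628,8.0621)
T_A = V + ((C−V)·d_A)·d_A = V + 3.5114·d_A = (-11.1488,4.8629)
T_B = V + ((C−V)·d_B)·d_B = V + 3.5114·d_B = (-15.1036,7.5695)
sweep = 180° − θ = 93.9387°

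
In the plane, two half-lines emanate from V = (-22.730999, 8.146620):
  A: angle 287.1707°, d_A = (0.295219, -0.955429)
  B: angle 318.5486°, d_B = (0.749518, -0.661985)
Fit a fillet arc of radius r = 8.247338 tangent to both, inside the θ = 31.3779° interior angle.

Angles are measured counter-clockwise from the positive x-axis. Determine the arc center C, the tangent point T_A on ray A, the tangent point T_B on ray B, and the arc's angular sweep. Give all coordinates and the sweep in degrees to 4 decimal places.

center=(-6.1828,-17.4725) T_A=(-14.0626,-19.9073) T_B=(-0.7232,-11.2910) sweep=148.6221

bisector direction at 302.8597° = (0.542583,-0.840002)
center distance |VC| = r/sin(θ/2) = 8.247338/sin(15.6890°) = 30.498844
C = V + |VC|·bis = (-6.1828,-17.4725)
T_A = V + ((C−V)·d_A)·d_A = V + 29.3626·d_A = (-14.0626,-19.9073)
T_B = V + ((C−V)·d_B)·d_B = V + 29.3626·d_B = (-0.7232,-11.2910)
sweep = 180° − θ = 148.6221°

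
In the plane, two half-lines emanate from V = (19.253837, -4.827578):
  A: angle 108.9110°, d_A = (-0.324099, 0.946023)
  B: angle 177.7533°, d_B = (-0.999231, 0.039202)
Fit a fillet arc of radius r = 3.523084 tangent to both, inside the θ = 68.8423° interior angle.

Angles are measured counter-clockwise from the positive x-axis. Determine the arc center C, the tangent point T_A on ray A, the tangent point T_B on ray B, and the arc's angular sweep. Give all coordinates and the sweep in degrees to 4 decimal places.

bisector direction at 143.3321° = (-0.802111,0.597175)
center distance |VC| = r/sin(θ/2) = 3.523084/sin(34.4211°) = 6.232551
C = V + |VC|·bis = (14.2546,-1.1057)
T_A = V + ((C−V)·d_A)·d_A = V + 5.1413·d_A = (17.5876,0.0362)
T_B = V + ((C−V)·d_B)·d_B = V + 5.1413·d_B = (14.1165,-4.6260)
sweep = 180° − θ = 111.1577°

center=(14.2546,-1.1057) T_A=(17.5876,0.0362) T_B=(14.1165,-4.6260) sweep=111.1577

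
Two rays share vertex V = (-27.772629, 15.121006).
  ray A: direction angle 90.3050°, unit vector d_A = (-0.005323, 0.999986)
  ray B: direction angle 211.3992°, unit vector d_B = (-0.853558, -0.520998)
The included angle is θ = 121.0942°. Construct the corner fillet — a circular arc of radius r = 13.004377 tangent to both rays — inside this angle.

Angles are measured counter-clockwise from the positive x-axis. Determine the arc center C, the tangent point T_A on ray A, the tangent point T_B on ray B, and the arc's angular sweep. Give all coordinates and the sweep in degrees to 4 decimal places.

center=(-40.8159,22.3951) T_A=(-27.8117,22.4643) T_B=(-34.0407,11.2951) sweep=58.9058

bisector direction at 150.8521° = (-0.873365,0.487066)
center distance |VC| = r/sin(θ/2) = 13.004377/sin(60.5471°) = 14.934510
C = V + |VC|·bis = (-40.8159,22.3951)
T_A = V + ((C−V)·d_A)·d_A = V + 7.3434·d_A = (-27.8117,22.4643)
T_B = V + ((C−V)·d_B)·d_B = V + 7.3434·d_B = (-34.0407,11.2951)
sweep = 180° − θ = 58.9058°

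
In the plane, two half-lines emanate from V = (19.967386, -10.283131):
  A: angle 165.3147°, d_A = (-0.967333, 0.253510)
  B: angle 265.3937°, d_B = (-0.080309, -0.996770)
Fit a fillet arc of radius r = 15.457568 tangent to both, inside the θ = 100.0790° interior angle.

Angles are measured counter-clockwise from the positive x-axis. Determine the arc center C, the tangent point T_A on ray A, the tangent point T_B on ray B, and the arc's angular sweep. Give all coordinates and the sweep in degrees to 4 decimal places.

bisector direction at 215.3542° = (-0.815591,-0.578629)
center distance |VC| = r/sin(θ/2) = 15.457568/sin(50.0395°) = 20.166761
C = V + |VC|·bis = (3.5196,-21.9522)
T_A = V + ((C−V)·d_A)·d_A = V + 12.9523·d_A = (7.4382,-6.9996)
T_B = V + ((C−V)·d_B)·d_B = V + 12.9523·d_B = (18.9272,-23.1936)
sweep = 180° − θ = 79.9210°

center=(3.5196,-21.9522) T_A=(7.4382,-6.9996) T_B=(18.9272,-23.1936) sweep=79.9210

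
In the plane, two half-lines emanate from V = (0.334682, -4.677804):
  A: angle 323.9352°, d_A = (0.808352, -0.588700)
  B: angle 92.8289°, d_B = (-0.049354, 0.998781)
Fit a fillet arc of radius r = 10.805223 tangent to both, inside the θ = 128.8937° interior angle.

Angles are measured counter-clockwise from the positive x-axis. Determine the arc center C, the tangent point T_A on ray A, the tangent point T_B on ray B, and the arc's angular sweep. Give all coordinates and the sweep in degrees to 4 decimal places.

bisector direction at 28.3820° = (0.879798,0.475349)
center distance |VC| = r/sin(θ/2) = 10.805223/sin(64.4468°) = 11.976719
C = V + |VC|·bis = (10.8718,1.0153)
T_A = V + ((C−V)·d_A)·d_A = V + 5.1661·d_A = (4.5107,-7.7191)
T_B = V + ((C−V)·d_B)·d_B = V + 5.1661·d_B = (0.0797,0.4820)
sweep = 180° − θ = 51.1063°

center=(10.8718,1.0153) T_A=(4.5107,-7.7191) T_B=(0.0797,0.4820) sweep=51.1063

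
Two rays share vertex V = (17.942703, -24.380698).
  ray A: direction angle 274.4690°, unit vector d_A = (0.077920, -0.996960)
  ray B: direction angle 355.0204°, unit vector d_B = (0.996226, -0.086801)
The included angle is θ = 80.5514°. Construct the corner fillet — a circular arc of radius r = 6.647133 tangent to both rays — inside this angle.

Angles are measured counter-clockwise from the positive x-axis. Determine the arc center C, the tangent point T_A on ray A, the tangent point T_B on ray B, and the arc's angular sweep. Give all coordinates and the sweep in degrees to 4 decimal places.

center=(25.1809,-31.6837) T_A=(18.5540,-32.2016) T_B=(25.7579,-25.0616) sweep=99.4486

bisector direction at 314.7447° = (0.703949,-0.710250)
center distance |VC| = r/sin(θ/2) = 6.647133/sin(40.2757°) = 10.282258
C = V + |VC|·bis = (25.1809,-31.6837)
T_A = V + ((C−V)·d_A)·d_A = V + 7.8448·d_A = (18.5540,-32.2016)
T_B = V + ((C−V)·d_B)·d_B = V + 7.8448·d_B = (25.7579,-25.0616)
sweep = 180° − θ = 99.4486°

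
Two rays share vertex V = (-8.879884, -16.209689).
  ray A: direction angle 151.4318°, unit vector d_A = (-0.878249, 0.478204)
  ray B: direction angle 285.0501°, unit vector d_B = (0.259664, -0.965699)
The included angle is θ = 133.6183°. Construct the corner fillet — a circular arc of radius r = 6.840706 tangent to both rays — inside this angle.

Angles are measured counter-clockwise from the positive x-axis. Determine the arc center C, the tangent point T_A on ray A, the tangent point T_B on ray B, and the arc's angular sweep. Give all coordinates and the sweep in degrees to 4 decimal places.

center=(-14.7250,-20.8161) T_A=(-11.4537,-14.8082) T_B=(-8.1189,-19.0398) sweep=46.3817

bisector direction at 218.2409° = (-0.785415,-0.618970)
center distance |VC| = r/sin(θ/2) = 6.840706/sin(66.8092°) = 7.442036
C = V + |VC|·bis = (-14.7250,-20.8161)
T_A = V + ((C−V)·d_A)·d_A = V + 2.9306·d_A = (-11.4537,-14.8082)
T_B = V + ((C−V)·d_B)·d_B = V + 2.9306·d_B = (-8.1189,-19.0398)
sweep = 180° − θ = 46.3817°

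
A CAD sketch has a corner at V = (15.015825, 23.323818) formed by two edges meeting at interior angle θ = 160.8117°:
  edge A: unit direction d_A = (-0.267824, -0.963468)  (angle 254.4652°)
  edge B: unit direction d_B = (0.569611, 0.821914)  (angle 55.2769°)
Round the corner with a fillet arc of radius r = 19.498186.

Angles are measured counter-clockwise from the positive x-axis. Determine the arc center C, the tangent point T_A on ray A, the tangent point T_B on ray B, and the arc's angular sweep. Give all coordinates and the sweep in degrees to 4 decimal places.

center=(32.9190,14.9263) T_A=(14.1331,20.1484) T_B=(16.8932,26.0327) sweep=19.1883

bisector direction at 334.8711° = (0.905354,-0.424657)
center distance |VC| = r/sin(θ/2) = 19.498186/sin(80.4059°) = 19.774775
C = V + |VC|·bis = (32.9190,14.9263)
T_A = V + ((C−V)·d_A)·d_A = V + 3.2958·d_A = (14.1331,20.1484)
T_B = V + ((C−V)·d_B)·d_B = V + 3.2958·d_B = (16.8932,26.0327)
sweep = 180° − θ = 19.1883°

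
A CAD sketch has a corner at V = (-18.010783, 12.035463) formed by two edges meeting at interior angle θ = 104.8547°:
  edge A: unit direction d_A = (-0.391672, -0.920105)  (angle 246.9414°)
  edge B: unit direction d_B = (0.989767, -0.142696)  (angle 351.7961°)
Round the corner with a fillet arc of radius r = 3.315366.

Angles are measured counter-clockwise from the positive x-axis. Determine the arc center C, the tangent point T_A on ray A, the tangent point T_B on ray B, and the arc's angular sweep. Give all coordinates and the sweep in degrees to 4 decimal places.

bisector direction at 299.3687° = (0.490429,-0.871481)
center distance |VC| = r/sin(θ/2) = 3.315366/sin(52.4273°) = 4.183001
C = V + |VC|·bis = (-15.9593,8.3901)
T_A = V + ((C−V)·d_A)·d_A = V + 2.5507·d_A = (-19.0098,9.6886)
T_B = V + ((C−V)·d_B)·d_B = V + 2.5507·d_B = (-15.4862,11.6715)
sweep = 180° − θ = 75.1453°

center=(-15.9593,8.3901) T_A=(-19.0098,9.6886) T_B=(-15.4862,11.6715) sweep=75.1453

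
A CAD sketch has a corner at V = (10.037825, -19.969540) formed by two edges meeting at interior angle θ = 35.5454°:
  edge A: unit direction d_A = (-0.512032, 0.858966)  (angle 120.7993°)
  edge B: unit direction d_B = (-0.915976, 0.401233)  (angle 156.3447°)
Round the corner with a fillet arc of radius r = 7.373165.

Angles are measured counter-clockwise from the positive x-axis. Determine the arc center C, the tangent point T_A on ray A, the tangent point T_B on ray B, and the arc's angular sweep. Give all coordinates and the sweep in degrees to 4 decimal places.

bisector direction at 138.5720° = (-0.749788,0.661678)
center distance |VC| = r/sin(θ/2) = 7.373165/sin(17.7727°) = 24.155177
C = V + |VC|·bis = (-8.0734,-3.9866)
T_A = V + ((C−V)·d_A)·d_A = V + 23.0024·d_A = (-1.7401,-0.2113)
T_B = V + ((C−V)·d_B)·d_B = V + 23.0024·d_B = (-11.0318,-10.7402)
sweep = 180° − θ = 144.4546°

center=(-8.0734,-3.9866) T_A=(-1.7401,-0.2113) T_B=(-11.0318,-10.7402) sweep=144.4546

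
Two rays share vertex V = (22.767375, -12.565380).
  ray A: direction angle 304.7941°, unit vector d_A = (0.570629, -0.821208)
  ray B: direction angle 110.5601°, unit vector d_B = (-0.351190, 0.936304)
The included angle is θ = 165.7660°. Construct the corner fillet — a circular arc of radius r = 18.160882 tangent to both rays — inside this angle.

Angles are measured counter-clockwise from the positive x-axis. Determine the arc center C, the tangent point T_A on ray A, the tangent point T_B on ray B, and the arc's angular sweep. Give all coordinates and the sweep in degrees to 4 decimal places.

center=(38.9752,-4.0644) T_A=(24.0613,-14.4275) T_B=(21.9710,-10.4423) sweep=14.2340

bisector direction at 27.6771° = (0.885579,0.464488)
center distance |VC| = r/sin(θ/2) = 18.160882/sin(82.8830°) = 18.301894
C = V + |VC|·bis = (38.9752,-4.0644)
T_A = V + ((C−V)·d_A)·d_A = V + 2.2675·d_A = (24.0613,-14.4275)
T_B = V + ((C−V)·d_B)·d_B = V + 2.2675·d_B = (21.9710,-10.4423)
sweep = 180° − θ = 14.2340°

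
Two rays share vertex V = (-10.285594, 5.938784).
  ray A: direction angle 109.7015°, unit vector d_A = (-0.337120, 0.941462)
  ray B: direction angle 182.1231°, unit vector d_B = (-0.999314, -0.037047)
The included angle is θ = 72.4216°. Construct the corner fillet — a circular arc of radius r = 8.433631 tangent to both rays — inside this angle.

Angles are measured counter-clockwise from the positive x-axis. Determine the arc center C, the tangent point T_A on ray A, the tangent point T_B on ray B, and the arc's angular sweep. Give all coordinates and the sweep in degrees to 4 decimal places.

center=(-22.1087,13.9399) T_A=(-14.1687,16.7830) T_B=(-21.7962,5.5121) sweep=107.5784

bisector direction at 145.9123° = (-0.828181,0.560461)
center distance |VC| = r/sin(θ/2) = 8.433631/sin(36.2108°) = 14.275955
C = V + |VC|·bis = (-22.1087,13.9399)
T_A = V + ((C−V)·d_A)·d_A = V + 11.5185·d_A = (-14.1687,16.7830)
T_B = V + ((C−V)·d_B)·d_B = V + 11.5185·d_B = (-21.7962,5.5121)
sweep = 180° − θ = 107.5784°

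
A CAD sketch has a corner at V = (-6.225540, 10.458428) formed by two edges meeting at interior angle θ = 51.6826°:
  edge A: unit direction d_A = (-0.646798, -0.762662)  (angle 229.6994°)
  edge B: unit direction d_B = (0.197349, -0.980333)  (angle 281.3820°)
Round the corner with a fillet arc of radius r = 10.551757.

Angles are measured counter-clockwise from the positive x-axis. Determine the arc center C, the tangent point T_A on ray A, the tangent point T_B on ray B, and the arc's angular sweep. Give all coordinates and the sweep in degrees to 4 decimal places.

bisector direction at 255.5407° = (-0.249692,-0.968325)
center distance |VC| = r/sin(θ/2) = 10.551757/sin(25.8413°) = 24.207943
C = V + |VC|·bis = (-12.2701,-12.9827)
T_A = V + ((C−V)·d_A)·d_A = V + 21.7873·d_A = (-20.3175,-6.1579)
T_B = V + ((C−V)·d_B)·d_B = V + 21.7873·d_B = (-1.9258,-10.9004)
sweep = 180° − θ = 128.3174°

center=(-12.2701,-12.9827) T_A=(-20.3175,-6.1579) T_B=(-1.9258,-10.9004) sweep=128.3174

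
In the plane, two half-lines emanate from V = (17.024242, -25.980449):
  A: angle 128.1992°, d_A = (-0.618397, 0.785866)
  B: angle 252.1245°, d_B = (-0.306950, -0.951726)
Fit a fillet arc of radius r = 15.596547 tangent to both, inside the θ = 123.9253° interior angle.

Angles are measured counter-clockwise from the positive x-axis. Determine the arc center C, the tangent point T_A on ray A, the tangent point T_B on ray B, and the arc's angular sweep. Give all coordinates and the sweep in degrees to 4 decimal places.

bisector direction at 190.1618° = (-0.984313,-0.176429)
center distance |VC| = r/sin(θ/2) = 15.596547/sin(61.9626°) = 17.670311
C = V + |VC|·bis = (-0.3689,-29.0980)
T_A = V + ((C−V)·d_A)·d_A = V + 8.3059·d_A = (11.8879,-19.4531)
T_B = V + ((C−V)·d_B)·d_B = V + 8.3059·d_B = (14.4748,-33.8854)
sweep = 180° − θ = 56.0747°

center=(-0.3689,-29.0980) T_A=(11.8879,-19.4531) T_B=(14.4748,-33.8854) sweep=56.0747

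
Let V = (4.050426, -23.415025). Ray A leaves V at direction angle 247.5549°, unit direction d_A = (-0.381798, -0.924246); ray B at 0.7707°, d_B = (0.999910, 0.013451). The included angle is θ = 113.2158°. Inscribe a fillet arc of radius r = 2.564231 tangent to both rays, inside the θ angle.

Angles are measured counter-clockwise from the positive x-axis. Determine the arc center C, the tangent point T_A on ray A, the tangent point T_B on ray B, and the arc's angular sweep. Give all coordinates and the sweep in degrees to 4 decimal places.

bisector direction at 304.1628° = (0.561546,-0.827445)
center distance |VC| = r/sin(θ/2) = 2.564231/sin(56.6079°) = 3.071216
C = V + |VC|·bis = (5.7751,-25.9563)
T_A = V + ((C−V)·d_A)·d_A = V + 1.6903·d_A = (3.4051,-24.9773)
T_B = V + ((C−V)·d_B)·d_B = V + 1.6903·d_B = (5.7406,-23.3923)
sweep = 180° − θ = 66.7842°

center=(5.7751,-25.9563) T_A=(3.4051,-24.9773) T_B=(5.7406,-23.3923) sweep=66.7842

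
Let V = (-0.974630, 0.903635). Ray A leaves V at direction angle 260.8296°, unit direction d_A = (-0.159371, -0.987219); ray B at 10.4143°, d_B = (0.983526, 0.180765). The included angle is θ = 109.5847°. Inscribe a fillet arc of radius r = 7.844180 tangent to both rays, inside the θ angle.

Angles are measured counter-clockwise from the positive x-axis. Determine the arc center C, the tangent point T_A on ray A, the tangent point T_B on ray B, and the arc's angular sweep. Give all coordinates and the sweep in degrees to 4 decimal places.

center=(5.8872,-5.8108) T_A=(-1.8568,-4.5606) T_B=(4.4692,1.9042) sweep=70.4153

bisector direction at 315.6220° = (0.714741,-0.699390)
center distance |VC| = r/sin(θ/2) = 7.844180/sin(54.7923°) = 9.600401
C = V + |VC|·bis = (5.8872,-5.8108)
T_A = V + ((C−V)·d_A)·d_A = V + 5.5350·d_A = (-1.8568,-4.5606)
T_B = V + ((C−V)·d_B)·d_B = V + 5.5350·d_B = (4.4692,1.9042)
sweep = 180° − θ = 70.4153°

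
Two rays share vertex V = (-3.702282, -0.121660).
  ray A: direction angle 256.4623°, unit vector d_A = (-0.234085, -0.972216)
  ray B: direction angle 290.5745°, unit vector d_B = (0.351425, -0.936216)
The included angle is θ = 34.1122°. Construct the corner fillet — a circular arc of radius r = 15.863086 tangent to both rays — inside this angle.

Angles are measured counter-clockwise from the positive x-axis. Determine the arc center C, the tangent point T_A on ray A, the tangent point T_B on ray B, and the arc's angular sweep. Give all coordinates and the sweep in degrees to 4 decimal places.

center=(-0.3832,-54.1031) T_A=(-15.8056,-50.3898) T_B=(14.4680,-48.5284) sweep=145.8878

bisector direction at 273.5184° = (0.061369,-0.998115)
center distance |VC| = r/sin(θ/2) = 15.863086/sin(17.0561°) = 54.083390
C = V + |VC|·bis = (-0.3832,-54.1031)
T_A = V + ((C−V)·d_A)·d_A = V + 51.7047·d_A = (-15.8056,-50.3898)
T_B = V + ((C−V)·d_B)·d_B = V + 51.7047·d_B = (14.4680,-48.5284)
sweep = 180° − θ = 145.8878°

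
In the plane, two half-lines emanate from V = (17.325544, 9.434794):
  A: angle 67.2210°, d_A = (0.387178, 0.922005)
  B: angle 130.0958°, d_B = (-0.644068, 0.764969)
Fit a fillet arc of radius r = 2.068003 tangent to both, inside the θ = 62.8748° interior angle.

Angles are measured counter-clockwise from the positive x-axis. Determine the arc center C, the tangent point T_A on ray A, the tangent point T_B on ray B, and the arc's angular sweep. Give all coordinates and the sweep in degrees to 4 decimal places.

center=(16.7286,13.3546) T_A=(18.6354,12.5539) T_B=(15.1467,12.0227) sweep=117.1252

bisector direction at 98.6584° = (-0.150543,0.988603)
center distance |VC| = r/sin(θ/2) = 2.068003/sin(31.4374°) = 3.964983
C = V + |VC|·bis = (16.7286,13.3546)
T_A = V + ((C−V)·d_A)·d_A = V + 3.3830·d_A = (18.6354,12.5539)
T_B = V + ((C−V)·d_B)·d_B = V + 3.3830·d_B = (15.1467,12.0227)
sweep = 180° − θ = 117.1252°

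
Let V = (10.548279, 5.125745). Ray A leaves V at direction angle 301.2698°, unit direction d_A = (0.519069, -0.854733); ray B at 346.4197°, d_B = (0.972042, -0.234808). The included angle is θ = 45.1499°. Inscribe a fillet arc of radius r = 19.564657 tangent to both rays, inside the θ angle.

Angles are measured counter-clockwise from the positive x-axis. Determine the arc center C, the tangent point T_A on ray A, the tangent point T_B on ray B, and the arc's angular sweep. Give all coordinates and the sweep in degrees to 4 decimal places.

bisector direction at 323.8447° = (0.807421,-0.589975)
center distance |VC| = r/sin(θ/2) = 19.564657/sin(22.5750°) = 50.964007
C = V + |VC|·bis = (51.6977,-24.9418)
T_A = V + ((C−V)·d_A)·d_A = V + 47.0591·d_A = (34.9752,-35.0972)
T_B = V + ((C−V)·d_B)·d_B = V + 47.0591·d_B = (56.2916,-5.9241)
sweep = 180° − θ = 134.8501°

center=(51.6977,-24.9418) T_A=(34.9752,-35.0972) T_B=(56.2916,-5.9241) sweep=134.8501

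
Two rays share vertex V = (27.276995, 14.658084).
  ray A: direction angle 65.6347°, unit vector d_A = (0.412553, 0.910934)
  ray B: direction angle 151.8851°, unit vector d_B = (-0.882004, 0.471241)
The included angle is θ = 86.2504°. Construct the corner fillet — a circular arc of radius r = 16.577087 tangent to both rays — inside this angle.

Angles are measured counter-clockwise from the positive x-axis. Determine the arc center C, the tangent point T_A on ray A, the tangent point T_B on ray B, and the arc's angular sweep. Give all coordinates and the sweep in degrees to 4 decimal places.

bisector direction at 108.7599° = (-0.321603,0.946875)
center distance |VC| = r/sin(θ/2) = 16.577087/sin(43.1252°) = 24.249871
C = V + |VC|·bis = (19.4782,37.6197)
T_A = V + ((C−V)·d_A)·d_A = V + 17.6991·d_A = (34.5788,30.7807)
T_B = V + ((C−V)·d_B)·d_B = V + 17.6991·d_B = (11.6664,22.9986)
sweep = 180° − θ = 93.7496°

center=(19.4782,37.6197) T_A=(34.5788,30.7807) T_B=(11.6664,22.9986) sweep=93.7496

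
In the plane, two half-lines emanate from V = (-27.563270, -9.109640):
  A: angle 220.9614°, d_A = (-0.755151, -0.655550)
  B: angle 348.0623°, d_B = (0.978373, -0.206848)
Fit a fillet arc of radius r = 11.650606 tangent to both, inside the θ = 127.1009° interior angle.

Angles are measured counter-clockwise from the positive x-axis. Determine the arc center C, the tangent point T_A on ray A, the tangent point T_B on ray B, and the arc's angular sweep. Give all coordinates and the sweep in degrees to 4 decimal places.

bisector direction at 284.5118° = (0.250580,-0.968096)
center distance |VC| = r/sin(θ/2) = 11.650606/sin(63.5504°) = 13.012684
C = V + |VC|·bis = (-24.3025,-21.7072)
T_A = V + ((C−V)·d_A)·d_A = V + 5.7960·d_A = (-31.9401,-12.9092)
T_B = V + ((C−V)·d_B)·d_B = V + 5.7960·d_B = (-21.8926,-10.3085)
sweep = 180° − θ = 52.8991°

center=(-24.3025,-21.7072) T_A=(-31.9401,-12.9092) T_B=(-21.8926,-10.3085) sweep=52.8991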